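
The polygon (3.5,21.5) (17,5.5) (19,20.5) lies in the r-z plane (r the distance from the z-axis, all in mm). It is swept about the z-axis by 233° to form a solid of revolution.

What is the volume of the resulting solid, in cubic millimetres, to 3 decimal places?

Volume = 6278.010 mm³

Profile (r,z), 3 vertices: (3.5,21.5) (17,5.5) (19,20.5)
edge 0: (3.5,21.5)→(17,5.5)  cross = 3.5·5.5 − 17·21.5 = -346.2500; (r_i+r_j)·cross = 20.5·-346.2500 = -7098.1250
edge 1: (17,5.5)→(19,20.5)  cross = 17·20.5 − 19·5.5 = 244.0000; (r_i+r_j)·cross = 36·244.0000 = 8784.0000
edge 2: (19,20.5)→(3.5,21.5)  cross = 19·21.5 − 3.5·20.5 = 336.7500; (r_i+r_j)·cross = 22.5·336.7500 = 7576.8750
Σcross = 234.5000 → A = |Σcross|/2 = 117.2500 mm²
Σ(r_i+r_j)·cross = 9262.7500 → first moment M = |Σ|/6 = 1543.7917
R_c = M/A = 1543.7917/117.2500 = 13.1667 mm
θ = 233° = 4.066617 rad
V = θ·R_c·A = 4.066617·13.1667·117.2500 = 6278.010 mm³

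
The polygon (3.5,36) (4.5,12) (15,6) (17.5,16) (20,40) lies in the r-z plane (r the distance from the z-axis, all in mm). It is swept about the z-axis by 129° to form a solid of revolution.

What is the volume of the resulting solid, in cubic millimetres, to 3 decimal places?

Volume = 10628.462 mm³

Profile (r,z), 5 vertices: (3.5,36) (4.5,12) (15,6) (17.5,16) (20,40)
edge 0: (3.5,36)→(4.5,12)  cross = 3.5·12 − 4.5·36 = -120.0000; (r_i+r_j)·cross = 8·-120.0000 = -960.0000
edge 1: (4.5,12)→(15,6)  cross = 4.5·6 − 15·12 = -153.0000; (r_i+r_j)·cross = 19.5·-153.0000 = -2983.5000
edge 2: (15,6)→(17.5,16)  cross = 15·16 − 17.5·6 = 135.0000; (r_i+r_j)·cross = 32.5·135.0000 = 4387.5000
edge 3: (17.5,16)→(20,40)  cross = 17.5·40 − 20·16 = 380.0000; (r_i+r_j)·cross = 37.5·380.0000 = 14250.0000
edge 4: (20,40)→(3.5,36)  cross = 20·36 − 3.5·40 = 580.0000; (r_i+r_j)·cross = 23.5·580.0000 = 13630.0000
Σcross = 822.0000 → A = |Σcross|/2 = 411.0000 mm²
Σ(r_i+r_j)·cross = 28324.0000 → first moment M = |Σ|/6 = 4720.6667
R_c = M/A = 4720.6667/411.0000 = 11.4858 mm
θ = 129° = 2.251475 rad
V = θ·R_c·A = 2.251475·11.4858·411.0000 = 10628.462 mm³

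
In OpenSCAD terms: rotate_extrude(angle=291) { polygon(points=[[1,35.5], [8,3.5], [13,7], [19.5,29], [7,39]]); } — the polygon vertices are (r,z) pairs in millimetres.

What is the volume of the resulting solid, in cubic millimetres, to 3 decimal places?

Profile (r,z), 5 vertices: (1,35.5) (8,3.5) (13,7) (19.5,29) (7,39)
edge 0: (1,35.5)→(8,3.5)  cross = 1·3.5 − 8·35.5 = -280.5000; (r_i+r_j)·cross = 9·-280.5000 = -2524.5000
edge 1: (8,3.5)→(13,7)  cross = 8·7 − 13·3.5 = 10.5000; (r_i+r_j)·cross = 21·10.5000 = 220.5000
edge 2: (13,7)→(19.5,29)  cross = 13·29 − 19.5·7 = 240.5000; (r_i+r_j)·cross = 32.5·240.5000 = 7816.2500
edge 3: (19.5,29)→(7,39)  cross = 19.5·39 − 7·29 = 557.5000; (r_i+r_j)·cross = 26.5·557.5000 = 14773.7500
edge 4: (7,39)→(1,35.5)  cross = 7·35.5 − 1·39 = 209.5000; (r_i+r_j)·cross = 8·209.5000 = 1676.0000
Σcross = 737.5000 → A = |Σcross|/2 = 368.7500 mm²
Σ(r_i+r_j)·cross = 21962.0000 → first moment M = |Σ|/6 = 3660.3333
R_c = M/A = 3660.3333/368.7500 = 9.9263 mm
θ = 291° = 5.078908 rad
V = θ·R_c·A = 5.078908·9.9263·368.7500 = 18590.497 mm³

Volume = 18590.497 mm³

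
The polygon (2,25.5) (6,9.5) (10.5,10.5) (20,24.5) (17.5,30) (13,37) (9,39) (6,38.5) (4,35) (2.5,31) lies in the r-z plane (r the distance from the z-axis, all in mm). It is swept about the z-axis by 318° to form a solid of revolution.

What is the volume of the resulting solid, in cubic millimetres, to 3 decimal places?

Volume = 18832.574 mm³

Profile (r,z), 10 vertices: (2,25.5) (6,9.5) (10.5,10.5) (20,24.5) (17.5,30) (13,37) (9,39) (6,38.5) (4,35) (2.5,31)
edge 0: (2,25.5)→(6,9.5)  cross = 2·9.5 − 6·25.5 = -134.0000; (r_i+r_j)·cross = 8·-134.0000 = -1072.0000
edge 1: (6,9.5)→(10.5,10.5)  cross = 6·10.5 − 10.5·9.5 = -36.7500; (r_i+r_j)·cross = 16.5·-36.7500 = -606.3750
edge 2: (10.5,10.5)→(20,24.5)  cross = 10.5·24.5 − 20·10.5 = 47.2500; (r_i+r_j)·cross = 30.5·47.2500 = 1441.1250
edge 3: (20,24.5)→(17.5,30)  cross = 20·30 − 17.5·24.5 = 171.2500; (r_i+r_j)·cross = 37.5·171.2500 = 6421.8750
edge 4: (17.5,30)→(13,37)  cross = 17.5·37 − 13·30 = 257.5000; (r_i+r_j)·cross = 30.5·257.5000 = 7853.7500
edge 5: (13,37)→(9,39)  cross = 13·39 − 9·37 = 174.0000; (r_i+r_j)·cross = 22·174.0000 = 3828.0000
edge 6: (9,39)→(6,38.5)  cross = 9·38.5 − 6·39 = 112.5000; (r_i+r_j)·cross = 15·112.5000 = 1687.5000
edge 7: (6,38.5)→(4,35)  cross = 6·35 − 4·38.5 = 56.0000; (r_i+r_j)·cross = 10·56.0000 = 560.0000
edge 8: (4,35)→(2.5,31)  cross = 4·31 − 2.5·35 = 36.5000; (r_i+r_j)·cross = 6.5·36.5000 = 237.2500
edge 9: (2.5,31)→(2,25.5)  cross = 2.5·25.5 − 2·31 = 1.7500; (r_i+r_j)·cross = 4.5·1.7500 = 7.8750
Σcross = 686.0000 → A = |Σcross|/2 = 343.0000 mm²
Σ(r_i+r_j)·cross = 20359.0000 → first moment M = |Σ|/6 = 3393.1667
R_c = M/A = 3393.1667/343.0000 = 9.8926 mm
θ = 318° = 5.550147 rad
V = θ·R_c·A = 5.550147·9.8926·343.0000 = 18832.574 mm³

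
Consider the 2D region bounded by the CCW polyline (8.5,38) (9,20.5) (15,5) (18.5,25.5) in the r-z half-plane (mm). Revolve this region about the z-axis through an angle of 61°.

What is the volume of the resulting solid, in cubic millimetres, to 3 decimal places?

Profile (r,z), 4 vertices: (8.5,38) (9,20.5) (15,5) (18.5,25.5)
edge 0: (8.5,38)→(9,20.5)  cross = 8.5·20.5 − 9·38 = -167.7500; (r_i+r_j)·cross = 17.5·-167.7500 = -2935.6250
edge 1: (9,20.5)→(15,5)  cross = 9·5 − 15·20.5 = -262.5000; (r_i+r_j)·cross = 24·-262.5000 = -6300.0000
edge 2: (15,5)→(18.5,25.5)  cross = 15·25.5 − 18.5·5 = 290.0000; (r_i+r_j)·cross = 33.5·290.0000 = 9715.0000
edge 3: (18.5,25.5)→(8.5,38)  cross = 18.5·38 − 8.5·25.5 = 486.2500; (r_i+r_j)·cross = 27·486.2500 = 13128.7500
Σcross = 346.0000 → A = |Σcross|/2 = 173.0000 mm²
Σ(r_i+r_j)·cross = 13608.1250 → first moment M = |Σ|/6 = 2268.0208
R_c = M/A = 2268.0208/173.0000 = 13.1099 mm
θ = 61° = 1.064651 rad
V = θ·R_c·A = 1.064651·13.1099·173.0000 = 2414.650 mm³

Volume = 2414.650 mm³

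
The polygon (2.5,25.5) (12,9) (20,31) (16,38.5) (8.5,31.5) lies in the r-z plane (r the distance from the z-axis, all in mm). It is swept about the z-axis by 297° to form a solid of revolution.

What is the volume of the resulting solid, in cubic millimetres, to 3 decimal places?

Profile (r,z), 5 vertices: (2.5,25.5) (12,9) (20,31) (16,38.5) (8.5,31.5)
edge 0: (2.5,25.5)→(12,9)  cross = 2.5·9 − 12·25.5 = -283.5000; (r_i+r_j)·cross = 14.5·-283.5000 = -4110.7500
edge 1: (12,9)→(20,31)  cross = 12·31 − 20·9 = 192.0000; (r_i+r_j)·cross = 32·192.0000 = 6144.0000
edge 2: (20,31)→(16,38.5)  cross = 20·38.5 − 16·31 = 274.0000; (r_i+r_j)·cross = 36·274.0000 = 9864.0000
edge 3: (16,38.5)→(8.5,31.5)  cross = 16·31.5 − 8.5·38.5 = 176.7500; (r_i+r_j)·cross = 24.5·176.7500 = 4330.3750
edge 4: (8.5,31.5)→(2.5,25.5)  cross = 8.5·25.5 − 2.5·31.5 = 138.0000; (r_i+r_j)·cross = 11·138.0000 = 1518.0000
Σcross = 497.2500 → A = |Σcross|/2 = 248.6250 mm²
Σ(r_i+r_j)·cross = 17745.6250 → first moment M = |Σ|/6 = 2957.6042
R_c = M/A = 2957.6042/248.6250 = 11.8958 mm
θ = 297° = 5.183628 rad
V = θ·R_c·A = 5.183628·11.8958·248.6250 = 15331.119 mm³

Volume = 15331.119 mm³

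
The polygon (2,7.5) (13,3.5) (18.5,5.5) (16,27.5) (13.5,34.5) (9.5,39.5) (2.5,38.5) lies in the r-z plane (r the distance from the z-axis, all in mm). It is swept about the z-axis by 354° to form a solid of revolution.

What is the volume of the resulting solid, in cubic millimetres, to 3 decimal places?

Profile (r,z), 7 vertices: (2,7.5) (13,3.5) (18.5,5.5) (16,27.5) (13.5,34.5) (9.5,39.5) (2.5,38.5)
edge 0: (2,7.5)→(13,3.5)  cross = 2·3.5 − 13·7.5 = -90.5000; (r_i+r_j)·cross = 15·-90.5000 = -1357.5000
edge 1: (13,3.5)→(18.5,5.5)  cross = 13·5.5 − 18.5·3.5 = 6.7500; (r_i+r_j)·cross = 31.5·6.7500 = 212.6250
edge 2: (18.5,5.5)→(16,27.5)  cross = 18.5·27.5 − 16·5.5 = 420.7500; (r_i+r_j)·cross = 34.5·420.7500 = 14515.8750
edge 3: (16,27.5)→(13.5,34.5)  cross = 16·34.5 − 13.5·27.5 = 180.7500; (r_i+r_j)·cross = 29.5·180.7500 = 5332.1250
edge 4: (13.5,34.5)→(9.5,39.5)  cross = 13.5·39.5 − 9.5·34.5 = 205.5000; (r_i+r_j)·cross = 23·205.5000 = 4726.5000
edge 5: (9.5,39.5)→(2.5,38.5)  cross = 9.5·38.5 − 2.5·39.5 = 267.0000; (r_i+r_j)·cross = 12·267.0000 = 3204.0000
edge 6: (2.5,38.5)→(2,7.5)  cross = 2.5·7.5 − 2·38.5 = -58.2500; (r_i+r_j)·cross = 4.5·-58.2500 = -262.1250
Σcross = 932.0000 → A = |Σcross|/2 = 466.0000 mm²
Σ(r_i+r_j)·cross = 26371.5000 → first moment M = |Σ|/6 = 4395.2500
R_c = M/A = 4395.2500/466.0000 = 9.4319 mm
θ = 354° = 6.178466 rad
V = θ·R_c·A = 6.178466·9.4319·466.0000 = 27155.901 mm³

Volume = 27155.901 mm³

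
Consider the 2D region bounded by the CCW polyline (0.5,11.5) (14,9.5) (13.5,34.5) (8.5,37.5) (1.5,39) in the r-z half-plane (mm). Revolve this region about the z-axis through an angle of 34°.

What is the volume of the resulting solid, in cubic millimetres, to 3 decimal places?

Volume = 1476.013 mm³

Profile (r,z), 5 vertices: (0.5,11.5) (14,9.5) (13.5,34.5) (8.5,37.5) (1.5,39)
edge 0: (0.5,11.5)→(14,9.5)  cross = 0.5·9.5 − 14·11.5 = -156.2500; (r_i+r_j)·cross = 14.5·-156.2500 = -2265.6250
edge 1: (14,9.5)→(13.5,34.5)  cross = 14·34.5 − 13.5·9.5 = 354.7500; (r_i+r_j)·cross = 27.5·354.7500 = 9755.6250
edge 2: (13.5,34.5)→(8.5,37.5)  cross = 13.5·37.5 − 8.5·34.5 = 213.0000; (r_i+r_j)·cross = 22·213.0000 = 4686.0000
edge 3: (8.5,37.5)→(1.5,39)  cross = 8.5·39 − 1.5·37.5 = 275.2500; (r_i+r_j)·cross = 10·275.2500 = 2752.5000
edge 4: (1.5,39)→(0.5,11.5)  cross = 1.5·11.5 − 0.5·39 = -2.2500; (r_i+r_j)·cross = 2·-2.2500 = -4.5000
Σcross = 684.5000 → A = |Σcross|/2 = 342.2500 mm²
Σ(r_i+r_j)·cross = 14924.0000 → first moment M = |Σ|/6 = 2487.3333
R_c = M/A = 2487.3333/342.2500 = 7.2676 mm
θ = 34° = 0.593412 rad
V = θ·R_c·A = 0.593412·7.2676·342.2500 = 1476.013 mm³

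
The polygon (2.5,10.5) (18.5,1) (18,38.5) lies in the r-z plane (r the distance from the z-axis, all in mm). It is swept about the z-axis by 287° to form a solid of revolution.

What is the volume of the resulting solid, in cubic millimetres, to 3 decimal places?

Volume = 19380.815 mm³

Profile (r,z), 3 vertices: (2.5,10.5) (18.5,1) (18,38.5)
edge 0: (2.5,10.5)→(18.5,1)  cross = 2.5·1 − 18.5·10.5 = -191.7500; (r_i+r_j)·cross = 21·-191.7500 = -4026.7500
edge 1: (18.5,1)→(18,38.5)  cross = 18.5·38.5 − 18·1 = 694.2500; (r_i+r_j)·cross = 36.5·694.2500 = 25340.1250
edge 2: (18,38.5)→(2.5,10.5)  cross = 18·10.5 − 2.5·38.5 = 92.7500; (r_i+r_j)·cross = 20.5·92.7500 = 1901.3750
Σcross = 595.2500 → A = |Σcross|/2 = 297.6250 mm²
Σ(r_i+r_j)·cross = 23214.7500 → first moment M = |Σ|/6 = 3869.1250
R_c = M/A = 3869.1250/297.6250 = 13.0000 mm
θ = 287° = 5.009095 rad
V = θ·R_c·A = 5.009095·13.0000·297.6250 = 19380.815 mm³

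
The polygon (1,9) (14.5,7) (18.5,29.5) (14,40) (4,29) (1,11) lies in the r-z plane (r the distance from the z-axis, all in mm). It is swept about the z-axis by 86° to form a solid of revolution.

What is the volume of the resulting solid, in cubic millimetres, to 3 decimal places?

Profile (r,z), 6 vertices: (1,9) (14.5,7) (18.5,29.5) (14,40) (4,29) (1,11)
edge 0: (1,9)→(14.5,7)  cross = 1·7 − 14.5·9 = -123.5000; (r_i+r_j)·cross = 15.5·-123.5000 = -1914.2500
edge 1: (14.5,7)→(18.5,29.5)  cross = 14.5·29.5 − 18.5·7 = 298.2500; (r_i+r_j)·cross = 33·298.2500 = 9842.2500
edge 2: (18.5,29.5)→(14,40)  cross = 18.5·40 − 14·29.5 = 327.0000; (r_i+r_j)·cross = 32.5·327.0000 = 10627.5000
edge 3: (14,40)→(4,29)  cross = 14·29 − 4·40 = 246.0000; (r_i+r_j)·cross = 18·246.0000 = 4428.0000
edge 4: (4,29)→(1,11)  cross = 4·11 − 1·29 = 15.0000; (r_i+r_j)·cross = 5·15.0000 = 75.0000
edge 5: (1,11)→(1,9)  cross = 1·9 − 1·11 = -2.0000; (r_i+r_j)·cross = 2·-2.0000 = -4.0000
Σcross = 760.7500 → A = |Σcross|/2 = 380.3750 mm²
Σ(r_i+r_j)·cross = 23054.5000 → first moment M = |Σ|/6 = 3842.4167
R_c = M/A = 3842.4167/380.3750 = 10.1017 mm
θ = 86° = 1.500983 rad
V = θ·R_c·A = 1.500983·10.1017·380.3750 = 5767.403 mm³

Volume = 5767.403 mm³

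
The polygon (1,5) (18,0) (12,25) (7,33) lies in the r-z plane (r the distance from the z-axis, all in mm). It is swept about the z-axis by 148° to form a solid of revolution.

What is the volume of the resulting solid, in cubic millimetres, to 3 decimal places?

Profile (r,z), 4 vertices: (1,5) (18,0) (12,25) (7,33)
edge 0: (1,5)→(18,0)  cross = 1·0 − 18·5 = -90.0000; (r_i+r_j)·cross = 19·-90.0000 = -1710.0000
edge 1: (18,0)→(12,25)  cross = 18·25 − 12·0 = 450.0000; (r_i+r_j)·cross = 30·450.0000 = 13500.0000
edge 2: (12,25)→(7,33)  cross = 12·33 − 7·25 = 221.0000; (r_i+r_j)·cross = 19·221.0000 = 4199.0000
edge 3: (7,33)→(1,5)  cross = 7·5 − 1·33 = 2.0000; (r_i+r_j)·cross = 8·2.0000 = 16.0000
Σcross = 583.0000 → A = |Σcross|/2 = 291.5000 mm²
Σ(r_i+r_j)·cross = 16005.0000 → first moment M = |Σ|/6 = 2667.5000
R_c = M/A = 2667.5000/291.5000 = 9.1509 mm
θ = 148° = 2.583087 rad
V = θ·R_c·A = 2.583087·9.1509·291.5000 = 6890.385 mm³

Volume = 6890.385 mm³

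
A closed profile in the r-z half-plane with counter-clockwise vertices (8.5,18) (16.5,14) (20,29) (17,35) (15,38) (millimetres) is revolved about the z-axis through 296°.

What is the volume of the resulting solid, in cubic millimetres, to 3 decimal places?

Profile (r,z), 5 vertices: (8.5,18) (16.5,14) (20,29) (17,35) (15,38)
edge 0: (8.5,18)→(16.5,14)  cross = 8.5·14 − 16.5·18 = -178.0000; (r_i+r_j)·cross = 25·-178.0000 = -4450.0000
edge 1: (16.5,14)→(20,29)  cross = 16.5·29 − 20·14 = 198.5000; (r_i+r_j)·cross = 36.5·198.5000 = 7245.2500
edge 2: (20,29)→(17,35)  cross = 20·35 − 17·29 = 207.0000; (r_i+r_j)·cross = 37·207.0000 = 7659.0000
edge 3: (17,35)→(15,38)  cross = 17·38 − 15·35 = 121.0000; (r_i+r_j)·cross = 32·121.0000 = 3872.0000
edge 4: (15,38)→(8.5,18)  cross = 15·18 − 8.5·38 = -53.0000; (r_i+r_j)·cross = 23.5·-53.0000 = -1245.5000
Σcross = 295.5000 → A = |Σcross|/2 = 147.7500 mm²
Σ(r_i+r_j)·cross = 13080.7500 → first moment M = |Σ|/6 = 2180.1250
R_c = M/A = 2180.1250/147.7500 = 14.7555 mm
θ = 296° = 5.166175 rad
V = θ·R_c·A = 5.166175·14.7555·147.7500 = 11262.906 mm³

Volume = 11262.906 mm³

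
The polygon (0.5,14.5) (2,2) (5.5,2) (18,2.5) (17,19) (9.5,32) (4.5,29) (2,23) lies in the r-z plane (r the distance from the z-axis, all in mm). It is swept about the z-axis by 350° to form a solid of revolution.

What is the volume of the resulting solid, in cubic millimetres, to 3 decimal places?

Volume = 22042.436 mm³

Profile (r,z), 8 vertices: (0.5,14.5) (2,2) (5.5,2) (18,2.5) (17,19) (9.5,32) (4.5,29) (2,23)
edge 0: (0.5,14.5)→(2,2)  cross = 0.5·2 − 2·14.5 = -28.0000; (r_i+r_j)·cross = 2.5·-28.0000 = -70.0000
edge 1: (2,2)→(5.5,2)  cross = 2·2 − 5.5·2 = -7.0000; (r_i+r_j)·cross = 7.5·-7.0000 = -52.5000
edge 2: (5.5,2)→(18,2.5)  cross = 5.5·2.5 − 18·2 = -22.2500; (r_i+r_j)·cross = 23.5·-22.2500 = -522.8750
edge 3: (18,2.5)→(17,19)  cross = 18·19 − 17·2.5 = 299.5000; (r_i+r_j)·cross = 35·299.5000 = 10482.5000
edge 4: (17,19)→(9.5,32)  cross = 17·32 − 9.5·19 = 363.5000; (r_i+r_j)·cross = 26.5·363.5000 = 9632.7500
edge 5: (9.5,32)→(4.5,29)  cross = 9.5·29 − 4.5·32 = 131.5000; (r_i+r_j)·cross = 14·131.5000 = 1841.0000
edge 6: (4.5,29)→(2,23)  cross = 4.5·23 − 2·29 = 45.5000; (r_i+r_j)·cross = 6.5·45.5000 = 295.7500
edge 7: (2,23)→(0.5,14.5)  cross = 2·14.5 − 0.5·23 = 17.5000; (r_i+r_j)·cross = 2.5·17.5000 = 43.7500
Σcross = 800.2500 → A = |Σcross|/2 = 400.1250 mm²
Σ(r_i+r_j)·cross = 21650.3750 → first moment M = |Σ|/6 = 3608.3958
R_c = M/A = 3608.3958/400.1250 = 9.0182 mm
θ = 350° = 6.108652 rad
V = θ·R_c·A = 6.108652·9.0182·400.1250 = 22042.436 mm³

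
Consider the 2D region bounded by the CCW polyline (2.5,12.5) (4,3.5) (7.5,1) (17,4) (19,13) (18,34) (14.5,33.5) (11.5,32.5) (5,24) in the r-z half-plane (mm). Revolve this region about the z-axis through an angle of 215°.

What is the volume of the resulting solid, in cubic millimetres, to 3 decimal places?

Profile (r,z), 9 vertices: (2.5,12.5) (4,3.5) (7.5,1) (17,4) (19,13) (18,34) (14.5,33.5) (11.5,32.5) (5,24)
edge 0: (2.5,12.5)→(4,3.5)  cross = 2.5·3.5 − 4·12.5 = -41.2500; (r_i+r_j)·cross = 6.5·-41.2500 = -268.1250
edge 1: (4,3.5)→(7.5,1)  cross = 4·1 − 7.5·3.5 = -22.2500; (r_i+r_j)·cross = 11.5·-22.2500 = -255.8750
edge 2: (7.5,1)→(17,4)  cross = 7.5·4 − 17·1 = 13.0000; (r_i+r_j)·cross = 24.5·13.0000 = 318.5000
edge 3: (17,4)→(19,13)  cross = 17·13 − 19·4 = 145.0000; (r_i+r_j)·cross = 36·145.0000 = 5220.0000
edge 4: (19,13)→(18,34)  cross = 19·34 − 18·13 = 412.0000; (r_i+r_j)·cross = 37·412.0000 = 15244.0000
edge 5: (18,34)→(14.5,33.5)  cross = 18·33.5 − 14.5·34 = 110.0000; (r_i+r_j)·cross = 32.5·110.0000 = 3575.0000
edge 6: (14.5,33.5)→(11.5,32.5)  cross = 14.5·32.5 − 11.5·33.5 = 86.0000; (r_i+r_j)·cross = 26·86.0000 = 2236.0000
edge 7: (11.5,32.5)→(5,24)  cross = 11.5·24 − 5·32.5 = 113.5000; (r_i+r_j)·cross = 16.5·113.5000 = 1872.7500
edge 8: (5,24)→(2.5,12.5)  cross = 5·12.5 − 2.5·24 = 2.5000; (r_i+r_j)·cross = 7.5·2.5000 = 18.7500
Σcross = 818.5000 → A = |Σcross|/2 = 409.2500 mm²
Σ(r_i+r_j)·cross = 27961.0000 → first moment M = |Σ|/6 = 4660.1667
R_c = M/A = 4660.1667/409.2500 = 11.3871 mm
θ = 215° = 3.752458 rad
V = θ·R_c·A = 3.752458·11.3871·409.2500 = 17487.079 mm³

Volume = 17487.079 mm³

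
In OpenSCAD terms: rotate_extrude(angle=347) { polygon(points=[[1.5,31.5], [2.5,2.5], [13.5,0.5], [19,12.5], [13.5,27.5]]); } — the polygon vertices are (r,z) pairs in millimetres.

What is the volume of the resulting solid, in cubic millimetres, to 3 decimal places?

Volume = 21815.270 mm³

Profile (r,z), 5 vertices: (1.5,31.5) (2.5,2.5) (13.5,0.5) (19,12.5) (13.5,27.5)
edge 0: (1.5,31.5)→(2.5,2.5)  cross = 1.5·2.5 − 2.5·31.5 = -75.0000; (r_i+r_j)·cross = 4·-75.0000 = -300.0000
edge 1: (2.5,2.5)→(13.5,0.5)  cross = 2.5·0.5 − 13.5·2.5 = -32.5000; (r_i+r_j)·cross = 16·-32.5000 = -520.0000
edge 2: (13.5,0.5)→(19,12.5)  cross = 13.5·12.5 − 19·0.5 = 159.2500; (r_i+r_j)·cross = 32.5·159.2500 = 5175.6250
edge 3: (19,12.5)→(13.5,27.5)  cross = 19·27.5 − 13.5·12.5 = 353.7500; (r_i+r_j)·cross = 32.5·353.7500 = 11496.8750
edge 4: (13.5,27.5)→(1.5,31.5)  cross = 13.5·31.5 − 1.5·27.5 = 384.0000; (r_i+r_j)·cross = 15·384.0000 = 5760.0000
Σcross = 789.5000 → A = |Σcross|/2 = 394.7500 mm²
Σ(r_i+r_j)·cross = 21612.5000 → first moment M = |Σ|/6 = 3602.0833
R_c = M/A = 3602.0833/394.7500 = 9.1250 mm
θ = 347° = 6.056293 rad
V = θ·R_c·A = 6.056293·9.1250·394.7500 = 21815.270 mm³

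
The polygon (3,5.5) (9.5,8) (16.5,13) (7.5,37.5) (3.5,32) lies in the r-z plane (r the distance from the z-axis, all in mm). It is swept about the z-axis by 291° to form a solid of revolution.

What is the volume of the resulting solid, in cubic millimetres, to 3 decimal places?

Profile (r,z), 5 vertices: (3,5.5) (9.5,8) (16.5,13) (7.5,37.5) (3.5,32)
edge 0: (3,5.5)→(9.5,8)  cross = 3·8 − 9.5·5.5 = -28.2500; (r_i+r_j)·cross = 12.5·-28.2500 = -353.1250
edge 1: (9.5,8)→(16.5,13)  cross = 9.5·13 − 16.5·8 = -8.5000; (r_i+r_j)·cross = 26·-8.5000 = -221.0000
edge 2: (16.5,13)→(7.5,37.5)  cross = 16.5·37.5 − 7.5·13 = 521.2500; (r_i+r_j)·cross = 24·521.2500 = 12510.0000
edge 3: (7.5,37.5)→(3.5,32)  cross = 7.5·32 − 3.5·37.5 = 108.7500; (r_i+r_j)·cross = 11·108.7500 = 1196.2500
edge 4: (3.5,32)→(3,5.5)  cross = 3.5·5.5 − 3·32 = -76.7500; (r_i+r_j)·cross = 6.5·-76.7500 = -498.8750
Σcross = 516.5000 → A = |Σcross|/2 = 258.2500 mm²
Σ(r_i+r_j)·cross = 12633.2500 → first moment M = |Σ|/6 = 2105.5417
R_c = M/A = 2105.5417/258.2500 = 8.1531 mm
θ = 291° = 5.078908 rad
V = θ·R_c·A = 5.078908·8.1531·258.2500 = 10693.853 mm³

Volume = 10693.853 mm³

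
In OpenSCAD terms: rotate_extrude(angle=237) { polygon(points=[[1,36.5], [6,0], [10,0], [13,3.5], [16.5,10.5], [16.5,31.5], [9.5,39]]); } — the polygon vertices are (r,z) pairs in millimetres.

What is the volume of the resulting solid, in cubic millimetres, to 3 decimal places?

Profile (r,z), 7 vertices: (1,36.5) (6,0) (10,0) (13,3.5) (16.5,10.5) (16.5,31.5) (9.5,39)
edge 0: (1,36.5)→(6,0)  cross = 1·0 − 6·36.5 = -219.0000; (r_i+r_j)·cross = 7·-219.0000 = -1533.0000
edge 1: (6,0)→(10,0)  cross = 6·0 − 10·0 = 0.0000; (r_i+r_j)·cross = 16·0.0000 = 0.0000
edge 2: (10,0)→(13,3.5)  cross = 10·3.5 − 13·0 = 35.0000; (r_i+r_j)·cross = 23·35.0000 = 805.0000
edge 3: (13,3.5)→(16.5,10.5)  cross = 13·10.5 − 16.5·3.5 = 78.7500; (r_i+r_j)·cross = 29.5·78.7500 = 2323.1250
edge 4: (16.5,10.5)→(16.5,31.5)  cross = 16.5·31.5 − 16.5·10.5 = 346.5000; (r_i+r_j)·cross = 33·346.5000 = 11434.5000
edge 5: (16.5,31.5)→(9.5,39)  cross = 16.5·39 − 9.5·31.5 = 344.2500; (r_i+r_j)·cross = 26·344.2500 = 8950.5000
edge 6: (9.5,39)→(1,36.5)  cross = 9.5·36.5 − 1·39 = 307.7500; (r_i+r_j)·cross = 10.5·307.7500 = 3231.3750
Σcross = 893.2500 → A = |Σcross|/2 = 446.6250 mm²
Σ(r_i+r_j)·cross = 25211.5000 → first moment M = |Σ|/6 = 4201.9167
R_c = M/A = 4201.9167/446.6250 = 9.4082 mm
θ = 237° = 4.136430 rad
V = θ·R_c·A = 4.136430·9.4082·446.6250 = 17380.936 mm³

Volume = 17380.936 mm³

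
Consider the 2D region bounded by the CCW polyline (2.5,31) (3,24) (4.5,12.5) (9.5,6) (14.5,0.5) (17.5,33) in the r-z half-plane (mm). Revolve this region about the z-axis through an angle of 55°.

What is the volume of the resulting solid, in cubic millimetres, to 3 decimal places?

Profile (r,z), 6 vertices: (2.5,31) (3,24) (4.5,12.5) (9.5,6) (14.5,0.5) (17.5,33)
edge 0: (2.5,31)→(3,24)  cross = 2.5·24 − 3·31 = -33.0000; (r_i+r_j)·cross = 5.5·-33.0000 = -181.5000
edge 1: (3,24)→(4.5,12.5)  cross = 3·12.5 − 4.5·24 = -70.5000; (r_i+r_j)·cross = 7.5·-70.5000 = -528.7500
edge 2: (4.5,12.5)→(9.5,6)  cross = 4.5·6 − 9.5·12.5 = -91.7500; (r_i+r_j)·cross = 14·-91.7500 = -1284.5000
edge 3: (9.5,6)→(14.5,0.5)  cross = 9.5·0.5 − 14.5·6 = -82.2500; (r_i+r_j)·cross = 24·-82.2500 = -1974.0000
edge 4: (14.5,0.5)→(17.5,33)  cross = 14.5·33 − 17.5·0.5 = 469.7500; (r_i+r_j)·cross = 32·469.7500 = 15032.0000
edge 5: (17.5,33)→(2.5,31)  cross = 17.5·31 − 2.5·33 = 460.0000; (r_i+r_j)·cross = 20·460.0000 = 9200.0000
Σcross = 652.2500 → A = |Σcross|/2 = 326.1250 mm²
Σ(r_i+r_j)·cross = 20263.2500 → first moment M = |Σ|/6 = 3377.2083
R_c = M/A = 3377.2083/326.1250 = 10.3556 mm
θ = 55° = 0.959931 rad
V = θ·R_c·A = 0.959931·10.3556·326.1250 = 3241.887 mm³

Volume = 3241.887 mm³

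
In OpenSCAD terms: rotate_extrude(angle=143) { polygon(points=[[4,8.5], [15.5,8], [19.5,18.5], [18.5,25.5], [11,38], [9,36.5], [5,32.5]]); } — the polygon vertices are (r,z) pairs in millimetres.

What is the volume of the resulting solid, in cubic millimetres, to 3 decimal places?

Volume = 9537.103 mm³

Profile (r,z), 7 vertices: (4,8.5) (15.5,8) (19.5,18.5) (18.5,25.5) (11,38) (9,36.5) (5,32.5)
edge 0: (4,8.5)→(15.5,8)  cross = 4·8 − 15.5·8.5 = -99.7500; (r_i+r_j)·cross = 19.5·-99.7500 = -1945.1250
edge 1: (15.5,8)→(19.5,18.5)  cross = 15.5·18.5 − 19.5·8 = 130.7500; (r_i+r_j)·cross = 35·130.7500 = 4576.2500
edge 2: (19.5,18.5)→(18.5,25.5)  cross = 19.5·25.5 − 18.5·18.5 = 155.0000; (r_i+r_j)·cross = 38·155.0000 = 5890.0000
edge 3: (18.5,25.5)→(11,38)  cross = 18.5·38 − 11·25.5 = 422.5000; (r_i+r_j)·cross = 29.5·422.5000 = 12463.7500
edge 4: (11,38)→(9,36.5)  cross = 11·36.5 − 9·38 = 59.5000; (r_i+r_j)·cross = 20·59.5000 = 1190.0000
edge 5: (9,36.5)→(5,32.5)  cross = 9·32.5 − 5·36.5 = 110.0000; (r_i+r_j)·cross = 14·110.0000 = 1540.0000
edge 6: (5,32.5)→(4,8.5)  cross = 5·8.5 − 4·32.5 = -87.5000; (r_i+r_j)·cross = 9·-87.5000 = -787.5000
Σcross = 690.5000 → A = |Σcross|/2 = 345.2500 mm²
Σ(r_i+r_j)·cross = 22927.3750 → first moment M = |Σ|/6 = 3821.2292
R_c = M/A = 3821.2292/345.2500 = 11.0680 mm
θ = 143° = 2.495821 rad
V = θ·R_c·A = 2.495821·11.0680·345.2500 = 9537.103 mm³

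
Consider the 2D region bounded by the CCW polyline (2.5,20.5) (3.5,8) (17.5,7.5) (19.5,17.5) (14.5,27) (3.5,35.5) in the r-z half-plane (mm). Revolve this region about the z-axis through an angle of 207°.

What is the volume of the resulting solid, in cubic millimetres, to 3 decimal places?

Volume = 12016.729 mm³

Profile (r,z), 6 vertices: (2.5,20.5) (3.5,8) (17.5,7.5) (19.5,17.5) (14.5,27) (3.5,35.5)
edge 0: (2.5,20.5)→(3.5,8)  cross = 2.5·8 − 3.5·20.5 = -51.7500; (r_i+r_j)·cross = 6·-51.7500 = -310.5000
edge 1: (3.5,8)→(17.5,7.5)  cross = 3.5·7.5 − 17.5·8 = -113.7500; (r_i+r_j)·cross = 21·-113.7500 = -2388.7500
edge 2: (17.5,7.5)→(19.5,17.5)  cross = 17.5·17.5 − 19.5·7.5 = 160.0000; (r_i+r_j)·cross = 37·160.0000 = 5920.0000
edge 3: (19.5,17.5)→(14.5,27)  cross = 19.5·27 − 14.5·17.5 = 272.7500; (r_i+r_j)·cross = 34·272.7500 = 9273.5000
edge 4: (14.5,27)→(3.5,35.5)  cross = 14.5·35.5 − 3.5·27 = 420.2500; (r_i+r_j)·cross = 18·420.2500 = 7564.5000
edge 5: (3.5,35.5)→(2.5,20.5)  cross = 3.5·20.5 − 2.5·35.5 = -17.0000; (r_i+r_j)·cross = 6·-17.0000 = -102.0000
Σcross = 670.5000 → A = |Σcross|/2 = 335.2500 mm²
Σ(r_i+r_j)·cross = 19956.7500 → first moment M = |Σ|/6 = 3326.1250
R_c = M/A = 3326.1250/335.2500 = 9.9213 mm
θ = 207° = 3.612832 rad
V = θ·R_c·A = 3.612832·9.9213·335.2500 = 12016.729 mm³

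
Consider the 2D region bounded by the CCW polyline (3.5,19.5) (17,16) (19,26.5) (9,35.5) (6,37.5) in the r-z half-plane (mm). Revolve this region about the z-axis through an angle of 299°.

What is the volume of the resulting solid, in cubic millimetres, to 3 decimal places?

Profile (r,z), 5 vertices: (3.5,19.5) (17,16) (19,26.5) (9,35.5) (6,37.5)
edge 0: (3.5,19.5)→(17,16)  cross = 3.5·16 − 17·19.5 = -275.5000; (r_i+r_j)·cross = 20.5·-275.5000 = -5647.7500
edge 1: (17,16)→(19,26.5)  cross = 17·26.5 − 19·16 = 146.5000; (r_i+r_j)·cross = 36·146.5000 = 5274.0000
edge 2: (19,26.5)→(9,35.5)  cross = 19·35.5 − 9·26.5 = 436.0000; (r_i+r_j)·cross = 28·436.0000 = 12208.0000
edge 3: (9,35.5)→(6,37.5)  cross = 9·37.5 − 6·35.5 = 124.5000; (r_i+r_j)·cross = 15·124.5000 = 1867.5000
edge 4: (6,37.5)→(3.5,19.5)  cross = 6·19.5 − 3.5·37.5 = -14.2500; (r_i+r_j)·cross = 9.5·-14.2500 = -135.3750
Σcross = 417.2500 → A = |Σcross|/2 = 208.6250 mm²
Σ(r_i+r_j)·cross = 13566.3750 → first moment M = |Σ|/6 = 2261.0625
R_c = M/A = 2261.0625/208.6250 = 10.8379 mm
θ = 299° = 5.218534 rad
V = θ·R_c·A = 5.218534·10.8379·208.6250 = 11799.433 mm³

Volume = 11799.433 mm³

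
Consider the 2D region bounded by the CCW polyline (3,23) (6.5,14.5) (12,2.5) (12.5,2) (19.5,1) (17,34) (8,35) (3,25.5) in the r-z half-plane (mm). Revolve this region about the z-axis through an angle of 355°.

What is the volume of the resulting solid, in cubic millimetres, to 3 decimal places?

Profile (r,z), 8 vertices: (3,23) (6.5,14.5) (12,2.5) (12.5,2) (19.5,1) (17,34) (8,35) (3,25.5)
edge 0: (3,23)→(6.5,14.5)  cross = 3·14.5 − 6.5·23 = -106.0000; (r_i+r_j)·cross = 9.5·-106.0000 = -1007.0000
edge 1: (6.5,14.5)→(12,2.5)  cross = 6.5·2.5 − 12·14.5 = -157.7500; (r_i+r_j)·cross = 18.5·-157.7500 = -2918.3750
edge 2: (12,2.5)→(12.5,2)  cross = 12·2 − 12.5·2.5 = -7.2500; (r_i+r_j)·cross = 24.5·-7.2500 = -177.6250
edge 3: (12.5,2)→(19.5,1)  cross = 12.5·1 − 19.5·2 = -26.5000; (r_i+r_j)·cross = 32·-26.5000 = -848.0000
edge 4: (19.5,1)→(17,34)  cross = 19.5·34 − 17·1 = 646.0000; (r_i+r_j)·cross = 36.5·646.0000 = 23579.0000
edge 5: (17,34)→(8,35)  cross = 17·35 − 8·34 = 323.0000; (r_i+r_j)·cross = 25·323.0000 = 8075.0000
edge 6: (8,35)→(3,25.5)  cross = 8·25.5 − 3·35 = 99.0000; (r_i+r_j)·cross = 11·99.0000 = 1089.0000
edge 7: (3,25.5)→(3,23)  cross = 3·23 − 3·25.5 = -7.5000; (r_i+r_j)·cross = 6·-7.5000 = -45.0000
Σcross = 763.0000 → A = |Σcross|/2 = 381.5000 mm²
Σ(r_i+r_j)·cross = 27747.0000 → first moment M = |Σ|/6 = 4624.5000
R_c = M/A = 4624.5000/381.5000 = 12.1219 mm
θ = 355° = 6.195919 rad
V = θ·R_c·A = 6.195919·12.1219·381.5000 = 28653.027 mm³

Volume = 28653.027 mm³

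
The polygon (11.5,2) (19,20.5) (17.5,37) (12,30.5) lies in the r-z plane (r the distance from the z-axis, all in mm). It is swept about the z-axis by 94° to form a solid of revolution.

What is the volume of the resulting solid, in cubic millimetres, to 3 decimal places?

Profile (r,z), 4 vertices: (11.5,2) (19,20.5) (17.5,37) (12,30.5)
edge 0: (11.5,2)→(19,20.5)  cross = 11.5·20.5 − 19·2 = 197.7500; (r_i+r_j)·cross = 30.5·197.7500 = 6031.3750
edge 1: (19,20.5)→(17.5,37)  cross = 19·37 − 17.5·20.5 = 344.2500; (r_i+r_j)·cross = 36.5·344.2500 = 12565.1250
edge 2: (17.5,37)→(12,30.5)  cross = 17.5·30.5 − 12·37 = 89.7500; (r_i+r_j)·cross = 29.5·89.7500 = 2647.6250
edge 3: (12,30.5)→(11.5,2)  cross = 12·2 − 11.5·30.5 = -326.7500; (r_i+r_j)·cross = 23.5·-326.7500 = -7678.6250
Σcross = 305.0000 → A = |Σcross|/2 = 152.5000 mm²
Σ(r_i+r_j)·cross = 13565.5000 → first moment M = |Σ|/6 = 2260.9167
R_c = M/A = 2260.9167/152.5000 = 14.8257 mm
θ = 94° = 1.640609 rad
V = θ·R_c·A = 1.640609·14.8257·152.5000 = 3709.281 mm³

Volume = 3709.281 mm³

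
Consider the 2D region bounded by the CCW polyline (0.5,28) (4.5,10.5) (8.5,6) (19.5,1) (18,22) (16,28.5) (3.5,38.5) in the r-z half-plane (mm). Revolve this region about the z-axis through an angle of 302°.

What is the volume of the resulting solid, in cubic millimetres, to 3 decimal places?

Volume = 23558.592 mm³

Profile (r,z), 7 vertices: (0.5,28) (4.5,10.5) (8.5,6) (19.5,1) (18,22) (16,28.5) (3.5,38.5)
edge 0: (0.5,28)→(4.5,10.5)  cross = 0.5·10.5 − 4.5·28 = -120.7500; (r_i+r_j)·cross = 5·-120.7500 = -603.7500
edge 1: (4.5,10.5)→(8.5,6)  cross = 4.5·6 − 8.5·10.5 = -62.2500; (r_i+r_j)·cross = 13·-62.2500 = -809.2500
edge 2: (8.5,6)→(19.5,1)  cross = 8.5·1 − 19.5·6 = -108.5000; (r_i+r_j)·cross = 28·-108.5000 = -3038.0000
edge 3: (19.5,1)→(18,22)  cross = 19.5·22 − 18·1 = 411.0000; (r_i+r_j)·cross = 37.5·411.0000 = 15412.5000
edge 4: (18,22)→(16,28.5)  cross = 18·28.5 − 16·22 = 161.0000; (r_i+r_j)·cross = 34·161.0000 = 5474.0000
edge 5: (16,28.5)→(3.5,38.5)  cross = 16·38.5 − 3.5·28.5 = 516.2500; (r_i+r_j)·cross = 19.5·516.2500 = 10066.8750
edge 6: (3.5,38.5)→(0.5,28)  cross = 3.5·28 − 0.5·38.5 = 78.7500; (r_i+r_j)·cross = 4·78.7500 = 315.0000
Σcross = 875.5000 → A = |Σcross|/2 = 437.7500 mm²
Σ(r_i+r_j)·cross = 26817.3750 → first moment M = |Σ|/6 = 4469.5625
R_c = M/A = 4469.5625/437.7500 = 10.2103 mm
θ = 302° = 5.270894 rad
V = θ·R_c·A = 5.270894·10.2103·437.7500 = 23558.592 mm³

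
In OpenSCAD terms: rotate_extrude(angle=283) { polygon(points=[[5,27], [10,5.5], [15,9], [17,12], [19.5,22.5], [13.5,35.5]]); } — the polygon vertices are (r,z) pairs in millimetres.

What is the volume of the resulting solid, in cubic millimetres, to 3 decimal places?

Volume = 15735.111 mm³

Profile (r,z), 6 vertices: (5,27) (10,5.5) (15,9) (17,12) (19.5,22.5) (13.5,35.5)
edge 0: (5,27)→(10,5.5)  cross = 5·5.5 − 10·27 = -242.5000; (r_i+r_j)·cross = 15·-242.5000 = -3637.5000
edge 1: (10,5.5)→(15,9)  cross = 10·9 − 15·5.5 = 7.5000; (r_i+r_j)·cross = 25·7.5000 = 187.5000
edge 2: (15,9)→(17,12)  cross = 15·12 − 17·9 = 27.0000; (r_i+r_j)·cross = 32·27.0000 = 864.0000
edge 3: (17,12)→(19.5,22.5)  cross = 17·22.5 − 19.5·12 = 148.5000; (r_i+r_j)·cross = 36.5·148.5000 = 5420.2500
edge 4: (19.5,22.5)→(13.5,35.5)  cross = 19.5·35.5 − 13.5·22.5 = 388.5000; (r_i+r_j)·cross = 33·388.5000 = 12820.5000
edge 5: (13.5,35.5)→(5,27)  cross = 13.5·27 − 5·35.5 = 187.0000; (r_i+r_j)·cross = 18.5·187.0000 = 3459.5000
Σcross = 516.0000 → A = |Σcross|/2 = 258.0000 mm²
Σ(r_i+r_j)·cross = 19114.2500 → first moment M = |Σ|/6 = 3185.7083
R_c = M/A = 3185.7083/258.0000 = 12.3477 mm
θ = 283° = 4.939282 rad
V = θ·R_c·A = 4.939282·12.3477·258.0000 = 15735.111 mm³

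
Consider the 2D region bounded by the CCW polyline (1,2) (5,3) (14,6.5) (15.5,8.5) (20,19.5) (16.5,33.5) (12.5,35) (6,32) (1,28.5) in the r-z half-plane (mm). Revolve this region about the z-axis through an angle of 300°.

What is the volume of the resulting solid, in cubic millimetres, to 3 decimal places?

Volume = 23353.051 mm³

Profile (r,z), 9 vertices: (1,2) (5,3) (14,6.5) (15.5,8.5) (20,19.5) (16.5,33.5) (12.5,35) (6,32) (1,28.5)
edge 0: (1,2)→(5,3)  cross = 1·3 − 5·2 = -7.0000; (r_i+r_j)·cross = 6·-7.0000 = -42.0000
edge 1: (5,3)→(14,6.5)  cross = 5·6.5 − 14·3 = -9.5000; (r_i+r_j)·cross = 19·-9.5000 = -180.5000
edge 2: (14,6.5)→(15.5,8.5)  cross = 14·8.5 − 15.5·6.5 = 18.2500; (r_i+r_j)·cross = 29.5·18.2500 = 538.3750
edge 3: (15.5,8.5)→(20,19.5)  cross = 15.5·19.5 − 20·8.5 = 132.2500; (r_i+r_j)·cross = 35.5·132.2500 = 4694.8750
edge 4: (20,19.5)→(16.5,33.5)  cross = 20·33.5 − 16.5·19.5 = 348.2500; (r_i+r_j)·cross = 36.5·348.2500 = 12711.1250
edge 5: (16.5,33.5)→(12.5,35)  cross = 16.5·35 − 12.5·33.5 = 158.7500; (r_i+r_j)·cross = 29·158.7500 = 4603.7500
edge 6: (12.5,35)→(6,32)  cross = 12.5·32 − 6·35 = 190.0000; (r_i+r_j)·cross = 18.5·190.0000 = 3515.0000
edge 7: (6,32)→(1,28.5)  cross = 6·28.5 − 1·32 = 139.0000; (r_i+r_j)·cross = 7·139.0000 = 973.0000
edge 8: (1,28.5)→(1,2)  cross = 1·2 − 1·28.5 = -26.5000; (r_i+r_j)·cross = 2·-26.5000 = -53.0000
Σcross = 943.5000 → A = |Σcross|/2 = 471.7500 mm²
Σ(r_i+r_j)·cross = 26760.6250 → first moment M = |Σ|/6 = 4460.1042
R_c = M/A = 4460.1042/471.7500 = 9.4544 mm
θ = 300° = 5.235988 rad
V = θ·R_c·A = 5.235988·9.4544·471.7500 = 23353.051 mm³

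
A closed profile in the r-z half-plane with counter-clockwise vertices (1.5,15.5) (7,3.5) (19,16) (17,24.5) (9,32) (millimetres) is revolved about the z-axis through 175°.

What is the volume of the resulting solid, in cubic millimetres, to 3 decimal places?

Volume = 8472.255 mm³

Profile (r,z), 5 vertices: (1.5,15.5) (7,3.5) (19,16) (17,24.5) (9,32)
edge 0: (1.5,15.5)→(7,3.5)  cross = 1.5·3.5 − 7·15.5 = -103.2500; (r_i+r_j)·cross = 8.5·-103.2500 = -877.6250
edge 1: (7,3.5)→(19,16)  cross = 7·16 − 19·3.5 = 45.5000; (r_i+r_j)·cross = 26·45.5000 = 1183.0000
edge 2: (19,16)→(17,24.5)  cross = 19·24.5 − 17·16 = 193.5000; (r_i+r_j)·cross = 36·193.5000 = 6966.0000
edge 3: (17,24.5)→(9,32)  cross = 17·32 − 9·24.5 = 323.5000; (r_i+r_j)·cross = 26·323.5000 = 8411.0000
edge 4: (9,32)→(1.5,15.5)  cross = 9·15.5 − 1.5·32 = 91.5000; (r_i+r_j)·cross = 10.5·91.5000 = 960.7500
Σcross = 550.7500 → A = |Σcross|/2 = 275.3750 mm²
Σ(r_i+r_j)·cross = 16643.1250 → first moment M = |Σ|/6 = 2773.8542
R_c = M/A = 2773.8542/275.3750 = 10.0730 mm
θ = 175° = 3.054326 rad
V = θ·R_c·A = 3.054326·10.0730·275.3750 = 8472.255 mm³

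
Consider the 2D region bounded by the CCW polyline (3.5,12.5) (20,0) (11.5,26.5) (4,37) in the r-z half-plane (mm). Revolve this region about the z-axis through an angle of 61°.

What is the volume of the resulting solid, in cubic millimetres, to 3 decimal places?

Profile (r,z), 4 vertices: (3.5,12.5) (20,0) (11.5,26.5) (4,37)
edge 0: (3.5,12.5)→(20,0)  cross = 3.5·0 − 20·12.5 = -250.0000; (r_i+r_j)·cross = 23.5·-250.0000 = -5875.0000
edge 1: (20,0)→(11.5,26.5)  cross = 20·26.5 − 11.5·0 = 530.0000; (r_i+r_j)·cross = 31.5·530.0000 = 16695.0000
edge 2: (11.5,26.5)→(4,37)  cross = 11.5·37 − 4·26.5 = 319.5000; (r_i+r_j)·cross = 15.5·319.5000 = 4952.2500
edge 3: (4,37)→(3.5,12.5)  cross = 4·12.5 − 3.5·37 = -79.5000; (r_i+r_j)·cross = 7.5·-79.5000 = -596.2500
Σcross = 520.0000 → A = |Σcross|/2 = 260.0000 mm²
Σ(r_i+r_j)·cross = 15176.0000 → first moment M = |Σ|/6 = 2529.3333
R_c = M/A = 2529.3333/260.0000 = 9.7282 mm
θ = 61° = 1.064651 rad
V = θ·R_c·A = 1.064651·9.7282·260.0000 = 2692.857 mm³

Volume = 2692.857 mm³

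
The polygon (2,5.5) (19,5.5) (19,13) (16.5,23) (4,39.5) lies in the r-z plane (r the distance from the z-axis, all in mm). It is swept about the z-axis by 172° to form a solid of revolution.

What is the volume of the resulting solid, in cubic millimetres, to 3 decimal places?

Profile (r,z), 5 vertices: (2,5.5) (19,5.5) (19,13) (16.5,23) (4,39.5)
edge 0: (2,5.5)→(19,5.5)  cross = 2·5.5 − 19·5.5 = -93.5000; (r_i+r_j)·cross = 21·-93.5000 = -1963.5000
edge 1: (19,5.5)→(19,13)  cross = 19·13 − 19·5.5 = 142.5000; (r_i+r_j)·cross = 38·142.5000 = 5415.0000
edge 2: (19,13)→(16.5,23)  cross = 19·23 − 16.5·13 = 222.5000; (r_i+r_j)·cross = 35.5·222.5000 = 7898.7500
edge 3: (16.5,23)→(4,39.5)  cross = 16.5·39.5 − 4·23 = 559.7500; (r_i+r_j)·cross = 20.5·559.7500 = 11474.8750
edge 4: (4,39.5)→(2,5.5)  cross = 4·5.5 − 2·39.5 = -57.0000; (r_i+r_j)·cross = 6·-57.0000 = -342.0000
Σcross = 774.2500 → A = |Σcross|/2 = 387.1250 mm²
Σ(r_i+r_j)·cross = 22483.1250 → first moment M = |Σ|/6 = 3747.1875
R_c = M/A = 3747.1875/387.1250 = 9.6795 mm
θ = 172° = 3.001966 rad
V = θ·R_c·A = 3.001966·9.6795·387.1250 = 11248.931 mm³

Volume = 11248.931 mm³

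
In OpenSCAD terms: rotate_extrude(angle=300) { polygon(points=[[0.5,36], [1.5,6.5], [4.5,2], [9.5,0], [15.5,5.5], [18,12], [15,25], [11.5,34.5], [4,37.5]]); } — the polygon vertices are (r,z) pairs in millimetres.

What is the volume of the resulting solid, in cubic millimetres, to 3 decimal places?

Profile (r,z), 9 vertices: (0.5,36) (1.5,6.5) (4.5,2) (9.5,0) (15.5,5.5) (18,12) (15,25) (11.5,34.5) (4,37.5)
edge 0: (0.5,36)→(1.5,6.5)  cross = 0.5·6.5 − 1.5·36 = -50.7500; (r_i+r_j)·cross = 2·-50.7500 = -101.5000
edge 1: (1.5,6.5)→(4.5,2)  cross = 1.5·2 − 4.5·6.5 = -26.2500; (r_i+r_j)·cross = 6·-26.2500 = -157.5000
edge 2: (4.5,2)→(9.5,0)  cross = 4.5·0 − 9.5·2 = -19.0000; (r_i+r_j)·cross = 14·-19.0000 = -266.0000
edge 3: (9.5,0)→(15.5,5.5)  cross = 9.5·5.5 − 15.5·0 = 52.2500; (r_i+r_j)·cross = 25·52.2500 = 1306.2500
edge 4: (15.5,5.5)→(18,12)  cross = 15.5·12 − 18·5.5 = 87.0000; (r_i+r_j)·cross = 33.5·87.0000 = 2914.5000
edge 5: (18,12)→(15,25)  cross = 18·25 − 15·12 = 270.0000; (r_i+r_j)·cross = 33·270.0000 = 8910.0000
edge 6: (15,25)→(11.5,34.5)  cross = 15·34.5 − 11.5·25 = 230.0000; (r_i+r_j)·cross = 26.5·230.0000 = 6095.0000
edge 7: (11.5,34.5)→(4,37.5)  cross = 11.5·37.5 − 4·34.5 = 293.2500; (r_i+r_j)·cross = 15.5·293.2500 = 4545.3750
edge 8: (4,37.5)→(0.5,36)  cross = 4·36 − 0.5·37.5 = 125.2500; (r_i+r_j)·cross = 4.5·125.2500 = 563.6250
Σcross = 961.7500 → A = |Σcross|/2 = 480.8750 mm²
Σ(r_i+r_j)·cross = 23809.7500 → first moment M = |Σ|/6 = 3968.2917
R_c = M/A = 3968.2917/480.8750 = 8.2522 mm
θ = 300° = 5.235988 rad
V = θ·R_c·A = 5.235988·8.2522·480.8750 = 20777.927 mm³

Volume = 20777.927 mm³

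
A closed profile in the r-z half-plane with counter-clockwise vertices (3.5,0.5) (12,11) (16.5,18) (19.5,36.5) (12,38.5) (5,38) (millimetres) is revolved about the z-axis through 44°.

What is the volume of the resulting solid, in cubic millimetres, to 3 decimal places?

Volume = 3040.278 mm³

Profile (r,z), 6 vertices: (3.5,0.5) (12,11) (16.5,18) (19.5,36.5) (12,38.5) (5,38)
edge 0: (3.5,0.5)→(12,11)  cross = 3.5·11 − 12·0.5 = 32.5000; (r_i+r_j)·cross = 15.5·32.5000 = 503.7500
edge 1: (12,11)→(16.5,18)  cross = 12·18 − 16.5·11 = 34.5000; (r_i+r_j)·cross = 28.5·34.5000 = 983.2500
edge 2: (16.5,18)→(19.5,36.5)  cross = 16.5·36.5 − 19.5·18 = 251.2500; (r_i+r_j)·cross = 36·251.2500 = 9045.0000
edge 3: (19.5,36.5)→(12,38.5)  cross = 19.5·38.5 − 12·36.5 = 312.7500; (r_i+r_j)·cross = 31.5·312.7500 = 9851.6250
edge 4: (12,38.5)→(5,38)  cross = 12·38 − 5·38.5 = 263.5000; (r_i+r_j)·cross = 17·263.5000 = 4479.5000
edge 5: (5,38)→(3.5,0.5)  cross = 5·0.5 − 3.5·38 = -130.5000; (r_i+r_j)·cross = 8.5·-130.5000 = -1109.2500
Σcross = 764.0000 → A = |Σcross|/2 = 382.0000 mm²
Σ(r_i+r_j)·cross = 23753.8750 → first moment M = |Σ|/6 = 3958.9792
R_c = M/A = 3958.9792/382.0000 = 10.3638 mm
θ = 44° = 0.767945 rad
V = θ·R_c·A = 0.767945·10.3638·382.0000 = 3040.278 mm³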